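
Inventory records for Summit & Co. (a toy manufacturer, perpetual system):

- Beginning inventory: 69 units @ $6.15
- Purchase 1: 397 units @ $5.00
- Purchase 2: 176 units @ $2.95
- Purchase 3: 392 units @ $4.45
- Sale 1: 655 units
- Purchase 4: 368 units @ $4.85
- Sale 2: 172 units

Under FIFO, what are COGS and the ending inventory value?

COGS = $3,751.80; ending inventory = $2,705.95

Sale 1 (655) [FIFO — oldest first]: 69 @ $6.15 + 397 @ $5.00 + 176 @ $2.95 + 13 @ $4.45 = $2,986.40
Sale 2 (172) [FIFO — oldest first]: 172 @ $4.45 = $765.40
Total COGS = $2,986.40 + $765.40 = $3,751.80
Ending inventory: 207 @ $4.45 + 368 @ $4.85 = $2,705.95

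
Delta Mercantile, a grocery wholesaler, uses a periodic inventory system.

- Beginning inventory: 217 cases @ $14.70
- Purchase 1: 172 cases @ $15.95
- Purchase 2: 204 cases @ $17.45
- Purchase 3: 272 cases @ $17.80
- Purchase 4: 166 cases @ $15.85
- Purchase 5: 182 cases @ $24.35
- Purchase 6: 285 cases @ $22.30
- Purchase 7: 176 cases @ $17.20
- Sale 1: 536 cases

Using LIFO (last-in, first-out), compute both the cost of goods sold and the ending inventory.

COGS = $11,208.95; ending inventory = $19,571.25

Sale 1 (536) [LIFO — newest first]: 176 @ $17.20 + 285 @ $22.30 + 75 @ $24.35 = $11,208.95
Ending inventory: 217 @ $14.70 + 172 @ $15.95 + 204 @ $17.45 + 272 @ $17.80 + 166 @ $15.85 + 107 @ $24.35 = $19,571.25
Check: goods available $30,780.20 = COGS $11,208.95 + ending $19,571.25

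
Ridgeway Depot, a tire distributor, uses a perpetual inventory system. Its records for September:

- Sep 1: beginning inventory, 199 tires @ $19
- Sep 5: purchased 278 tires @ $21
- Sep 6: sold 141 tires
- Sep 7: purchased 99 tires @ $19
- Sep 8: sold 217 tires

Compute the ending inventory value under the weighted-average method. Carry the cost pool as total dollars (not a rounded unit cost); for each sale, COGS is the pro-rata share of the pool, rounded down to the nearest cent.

After Sep 1: 199 on hand, pool $3,781.00 (≈ $19.0000 each)
After Sep 5: 477 on hand, pool $9,619.00 (≈ $20.1656 each)
Sep 6, sell 141: 141/477 × $9,619.00 → $2,843.35
After Sep 7: 435 on hand, pool $8,656.65 (≈ $19.9003 each)
Sep 8, sell 217: 217/435 × $8,656.65 → $4,318.37
Total COGS = $2,843.35 + $4,318.37 = $7,161.72
Ending inventory (cost pool remaining) = $4,338.28

Ending inventory = $4,338.28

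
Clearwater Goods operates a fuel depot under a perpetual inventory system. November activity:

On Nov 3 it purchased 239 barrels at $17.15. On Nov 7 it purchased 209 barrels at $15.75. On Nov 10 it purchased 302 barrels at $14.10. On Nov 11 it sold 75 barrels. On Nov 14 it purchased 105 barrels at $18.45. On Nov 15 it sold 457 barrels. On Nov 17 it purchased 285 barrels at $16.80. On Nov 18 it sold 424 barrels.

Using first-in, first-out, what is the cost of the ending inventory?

Nov 11, 75 sold [FIFO — oldest first]: 75 @ $17.15 = $1,286.25
Nov 15, 457 sold [FIFO — oldest first]: 164 @ $17.15 + 209 @ $15.75 + 84 @ $14.10 = $7,288.75
Nov 18, 424 sold [FIFO — oldest first]: 218 @ $14.10 + 105 @ $18.45 + 101 @ $16.80 = $6,707.85
Total COGS = $1,286.25 + $7,288.75 + $6,707.85 = $15,282.85
Ending inventory: 184 @ $16.80 = $3,091.20

Ending inventory = $3,091.20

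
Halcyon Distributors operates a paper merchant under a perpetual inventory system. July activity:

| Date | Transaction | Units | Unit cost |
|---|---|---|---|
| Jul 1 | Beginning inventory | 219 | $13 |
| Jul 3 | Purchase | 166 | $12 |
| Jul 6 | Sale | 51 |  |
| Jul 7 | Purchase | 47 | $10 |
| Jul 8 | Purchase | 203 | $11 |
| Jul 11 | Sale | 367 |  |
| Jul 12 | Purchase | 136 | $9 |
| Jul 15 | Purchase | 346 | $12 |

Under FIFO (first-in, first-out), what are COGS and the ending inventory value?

Jul 6, 51 sold [FIFO — oldest first]: 51 @ $13 = $663
Jul 11, 367 sold [FIFO — oldest first]: 168 @ $13 + 166 @ $12 + 33 @ $10 = $4,506
Total COGS = $663 + $4,506 = $5,169
Ending inventory: 14 @ $10 + 203 @ $11 + 136 @ $9 + 346 @ $12 = $7,749

COGS = $5,169; ending inventory = $7,749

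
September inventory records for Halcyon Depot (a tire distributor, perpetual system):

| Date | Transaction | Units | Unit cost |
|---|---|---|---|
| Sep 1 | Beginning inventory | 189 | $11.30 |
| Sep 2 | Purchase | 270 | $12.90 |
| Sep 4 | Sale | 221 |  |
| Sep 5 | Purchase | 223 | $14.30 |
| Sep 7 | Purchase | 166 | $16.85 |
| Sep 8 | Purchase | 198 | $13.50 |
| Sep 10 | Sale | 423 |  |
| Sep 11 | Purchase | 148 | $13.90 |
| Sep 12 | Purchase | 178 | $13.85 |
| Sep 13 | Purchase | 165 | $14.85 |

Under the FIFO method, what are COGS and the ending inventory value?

COGS = $8,264.20; ending inventory = $12,986.25

Sep 4, 221 sold [FIFO — oldest first]: 189 @ $11.30 + 32 @ $12.90 = $2,548.50
Sep 10, 423 sold [FIFO — oldest first]: 238 @ $12.90 + 185 @ $14.30 = $5,715.70
Total COGS = $2,548.50 + $5,715.70 = $8,264.20
Ending inventory: 38 @ $14.30 + 166 @ $16.85 + 198 @ $13.50 + 148 @ $13.90 + 178 @ $13.85 + 165 @ $14.85 = $12,986.25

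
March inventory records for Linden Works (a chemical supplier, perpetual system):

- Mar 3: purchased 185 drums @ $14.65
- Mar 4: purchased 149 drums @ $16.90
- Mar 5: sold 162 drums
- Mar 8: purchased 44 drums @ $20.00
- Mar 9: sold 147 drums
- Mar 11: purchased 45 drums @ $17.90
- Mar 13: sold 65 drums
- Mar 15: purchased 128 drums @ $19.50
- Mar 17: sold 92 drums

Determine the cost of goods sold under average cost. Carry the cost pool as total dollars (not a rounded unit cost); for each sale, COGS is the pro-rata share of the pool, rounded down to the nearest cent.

After Mar 3: 185 on hand, pool $2,710.25 (≈ $14.6500 each)
After Mar 4: 334 on hand, pool $5,228.35 (≈ $15.6537 each)
Mar 5, sell 162: 162/334 × $5,228.35 → $2,535.90
After Mar 8: 216 on hand, pool $3,572.45 (≈ $16.5391 each)
Mar 9, sell 147: 147/216 × $3,572.45 → $2,431.25
After Mar 11: 114 on hand, pool $1,946.70 (≈ $17.0763 each)
Mar 13, sell 65: 65/114 × $1,946.70 → $1,109.96
After Mar 15: 177 on hand, pool $3,332.74 (≈ $18.8290 each)
Mar 17, sell 92: 92/177 × $3,332.74 → $1,732.27
Total COGS = $2,535.90 + $2,431.25 + $1,109.96 + $1,732.27 = $7,809.38
Ending inventory (cost pool remaining) = $1,600.47
Check: goods available $9,409.85 = COGS $7,809.38 + ending $1,600.47

COGS = $7,809.38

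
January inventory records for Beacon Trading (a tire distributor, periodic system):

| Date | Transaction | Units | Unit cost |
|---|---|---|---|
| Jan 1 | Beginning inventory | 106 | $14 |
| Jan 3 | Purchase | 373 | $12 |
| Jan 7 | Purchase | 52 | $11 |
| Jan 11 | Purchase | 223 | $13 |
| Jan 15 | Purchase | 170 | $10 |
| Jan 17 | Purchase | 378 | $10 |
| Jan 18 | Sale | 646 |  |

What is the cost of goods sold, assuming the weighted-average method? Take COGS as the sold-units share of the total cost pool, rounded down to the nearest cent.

Jan 18, sell 646: 646/1302 × $14,911.00 → $7,398.23
Ending inventory (cost pool remaining) = $7,512.77

COGS = $7,398.23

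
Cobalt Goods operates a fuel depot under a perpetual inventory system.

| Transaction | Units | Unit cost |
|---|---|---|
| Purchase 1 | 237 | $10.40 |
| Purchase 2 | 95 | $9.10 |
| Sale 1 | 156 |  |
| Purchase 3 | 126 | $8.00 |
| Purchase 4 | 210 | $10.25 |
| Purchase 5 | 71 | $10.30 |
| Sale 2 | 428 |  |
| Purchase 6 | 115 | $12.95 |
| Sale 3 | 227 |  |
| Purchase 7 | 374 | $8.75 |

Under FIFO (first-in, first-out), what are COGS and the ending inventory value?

COGS = $8,153.50; ending inventory = $3,829.35

Sale 1 (156) [FIFO — oldest first]: 156 @ $10.40 = $1,622.40
Sale 2 (428) [FIFO — oldest first]: 81 @ $10.40 + 95 @ $9.10 + 126 @ $8.00 + 126 @ $10.25 = $4,006.40
Sale 3 (227) [FIFO — oldest first]: 84 @ $10.25 + 71 @ $10.30 + 72 @ $12.95 = $2,524.70
Total COGS = $1,622.40 + $4,006.40 + $2,524.70 = $8,153.50
Ending inventory: 43 @ $12.95 + 374 @ $8.75 = $3,829.35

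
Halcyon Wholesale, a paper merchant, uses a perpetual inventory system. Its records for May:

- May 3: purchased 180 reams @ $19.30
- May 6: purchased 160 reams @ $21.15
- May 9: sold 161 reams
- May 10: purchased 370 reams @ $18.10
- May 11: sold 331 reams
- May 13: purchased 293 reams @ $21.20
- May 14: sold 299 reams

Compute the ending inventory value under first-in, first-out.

May 9, 161 sold [FIFO — oldest first]: 161 @ $19.30 = $3,107.30
May 11, 331 sold [FIFO — oldest first]: 19 @ $19.30 + 160 @ $21.15 + 152 @ $18.10 = $6,501.90
May 14, 299 sold [FIFO — oldest first]: 218 @ $18.10 + 81 @ $21.20 = $5,663.00
Total COGS = $3,107.30 + $6,501.90 + $5,663.00 = $15,272.20
Ending inventory: 212 @ $21.20 = $4,494.40

Ending inventory = $4,494.40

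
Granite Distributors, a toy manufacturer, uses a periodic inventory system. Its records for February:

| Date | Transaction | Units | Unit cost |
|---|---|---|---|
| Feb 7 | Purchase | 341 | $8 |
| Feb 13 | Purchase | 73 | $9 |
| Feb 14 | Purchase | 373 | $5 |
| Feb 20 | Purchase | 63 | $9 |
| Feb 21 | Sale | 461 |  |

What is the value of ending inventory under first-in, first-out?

Feb 21, 461 sold [FIFO — oldest first]: 341 @ $8 + 73 @ $9 + 47 @ $5 = $3,620
Ending inventory: 326 @ $5 + 63 @ $9 = $2,197

Ending inventory = $2,197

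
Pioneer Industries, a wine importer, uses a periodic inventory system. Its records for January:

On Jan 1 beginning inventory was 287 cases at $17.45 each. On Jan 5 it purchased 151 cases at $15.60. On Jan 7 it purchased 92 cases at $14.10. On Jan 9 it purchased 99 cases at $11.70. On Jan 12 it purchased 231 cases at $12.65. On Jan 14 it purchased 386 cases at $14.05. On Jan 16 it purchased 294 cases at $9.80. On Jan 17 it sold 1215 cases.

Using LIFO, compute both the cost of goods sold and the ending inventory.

Jan 17, 1215 sold [LIFO — newest first]: 294 @ $9.80 + 386 @ $14.05 + 231 @ $12.65 + 99 @ $11.70 + 92 @ $14.10 + 113 @ $15.60 = $15,444.95
Ending inventory: 287 @ $17.45 + 38 @ $15.60 = $5,600.95

COGS = $15,444.95; ending inventory = $5,600.95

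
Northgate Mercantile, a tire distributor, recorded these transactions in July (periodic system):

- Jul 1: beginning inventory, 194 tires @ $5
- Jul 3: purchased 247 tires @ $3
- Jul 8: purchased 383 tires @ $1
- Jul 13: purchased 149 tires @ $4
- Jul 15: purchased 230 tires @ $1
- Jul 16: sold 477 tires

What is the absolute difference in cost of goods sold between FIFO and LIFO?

FIFO COGS: 194 @ $5 + 247 @ $3 + 36 @ $1 = $1,747
LIFO COGS: 230 @ $1 + 149 @ $4 + 98 @ $1 = $924
Difference = |$1,747 − $924| = $823

$823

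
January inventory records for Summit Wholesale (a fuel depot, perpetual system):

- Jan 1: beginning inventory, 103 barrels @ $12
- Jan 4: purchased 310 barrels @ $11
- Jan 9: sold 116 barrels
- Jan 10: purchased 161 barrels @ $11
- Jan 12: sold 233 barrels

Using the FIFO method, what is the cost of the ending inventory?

Jan 9, 116 sold [FIFO — oldest first]: 103 @ $12 + 13 @ $11 = $1,379
Jan 12, 233 sold [FIFO — oldest first]: 233 @ $11 = $2,563
Total COGS = $1,379 + $2,563 = $3,942
Ending inventory: 64 @ $11 + 161 @ $11 = $2,475
Check: goods available $6,417 = COGS $3,942 + ending $2,475

Ending inventory = $2,475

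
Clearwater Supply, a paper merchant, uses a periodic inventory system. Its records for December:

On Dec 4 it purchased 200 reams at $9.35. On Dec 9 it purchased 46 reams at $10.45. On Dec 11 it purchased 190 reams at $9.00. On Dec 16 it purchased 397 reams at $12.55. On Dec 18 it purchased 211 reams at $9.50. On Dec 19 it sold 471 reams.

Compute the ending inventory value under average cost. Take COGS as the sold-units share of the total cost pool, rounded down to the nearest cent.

Ending inventory = $6,063.46

Dec 19, sell 471: 471/1044 × $11,047.55 → $4,984.09
Ending inventory (cost pool remaining) = $6,063.46
Check: goods available $11,047.55 = COGS $4,984.09 + ending $6,063.46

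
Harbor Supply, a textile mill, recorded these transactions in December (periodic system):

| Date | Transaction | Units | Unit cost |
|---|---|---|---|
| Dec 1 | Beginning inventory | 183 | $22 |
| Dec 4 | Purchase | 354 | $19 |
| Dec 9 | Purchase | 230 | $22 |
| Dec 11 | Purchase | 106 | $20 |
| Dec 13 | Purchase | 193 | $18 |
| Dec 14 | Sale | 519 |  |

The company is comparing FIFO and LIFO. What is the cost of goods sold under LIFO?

FIFO COGS: 183 @ $22 + 336 @ $19 = $10,410
LIFO COGS: 193 @ $18 + 106 @ $20 + 220 @ $22 = $10,434

COGS = $10,434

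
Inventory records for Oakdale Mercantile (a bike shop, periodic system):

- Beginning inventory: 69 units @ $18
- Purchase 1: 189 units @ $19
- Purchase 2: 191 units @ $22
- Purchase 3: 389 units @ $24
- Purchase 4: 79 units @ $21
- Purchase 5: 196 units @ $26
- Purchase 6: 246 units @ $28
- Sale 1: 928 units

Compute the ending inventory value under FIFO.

Ending inventory = $11,698

Sale 1 (928) [FIFO — oldest first]: 69 @ $18 + 189 @ $19 + 191 @ $22 + 389 @ $24 + 79 @ $21 + 11 @ $26 = $20,316
Ending inventory: 185 @ $26 + 246 @ $28 = $11,698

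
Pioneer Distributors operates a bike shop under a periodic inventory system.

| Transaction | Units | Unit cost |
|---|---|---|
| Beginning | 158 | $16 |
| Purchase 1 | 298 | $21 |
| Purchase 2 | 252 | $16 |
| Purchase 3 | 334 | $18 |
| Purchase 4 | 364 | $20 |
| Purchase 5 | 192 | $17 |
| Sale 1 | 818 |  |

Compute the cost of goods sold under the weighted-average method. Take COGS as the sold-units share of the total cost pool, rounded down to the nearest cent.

Sale 1, sell 818: 818/1598 × $29,374.00 → $15,036.25
Ending inventory (cost pool remaining) = $14,337.75

COGS = $15,036.25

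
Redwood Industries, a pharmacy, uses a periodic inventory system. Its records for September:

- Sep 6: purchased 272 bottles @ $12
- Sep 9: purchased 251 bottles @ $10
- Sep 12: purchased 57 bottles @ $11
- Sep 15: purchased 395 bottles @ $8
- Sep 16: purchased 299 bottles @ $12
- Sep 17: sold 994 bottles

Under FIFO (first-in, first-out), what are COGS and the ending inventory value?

Sep 17, 994 sold [FIFO — oldest first]: 272 @ $12 + 251 @ $10 + 57 @ $11 + 395 @ $8 + 19 @ $12 = $9,789
Ending inventory: 280 @ $12 = $3,360
Check: goods available $13,149 = COGS $9,789 + ending $3,360

COGS = $9,789; ending inventory = $3,360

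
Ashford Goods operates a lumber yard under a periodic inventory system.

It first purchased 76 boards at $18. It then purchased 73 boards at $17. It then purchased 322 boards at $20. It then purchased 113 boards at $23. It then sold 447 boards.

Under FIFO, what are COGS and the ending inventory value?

COGS = $8,569; ending inventory = $3,079

Sale 1 (447) [FIFO — oldest first]: 76 @ $18 + 73 @ $17 + 298 @ $20 = $8,569
Ending inventory: 24 @ $20 + 113 @ $23 = $3,079
Check: goods available $11,648 = COGS $8,569 + ending $3,079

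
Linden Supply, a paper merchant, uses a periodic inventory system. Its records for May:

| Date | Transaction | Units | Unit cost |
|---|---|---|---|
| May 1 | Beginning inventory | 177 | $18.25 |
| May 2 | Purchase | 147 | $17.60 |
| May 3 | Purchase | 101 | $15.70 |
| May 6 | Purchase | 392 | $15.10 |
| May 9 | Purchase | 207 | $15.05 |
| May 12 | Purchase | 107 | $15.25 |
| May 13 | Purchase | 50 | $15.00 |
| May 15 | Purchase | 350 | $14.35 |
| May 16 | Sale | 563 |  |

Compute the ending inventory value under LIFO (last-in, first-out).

May 16, 563 sold [LIFO — newest first]: 350 @ $14.35 + 50 @ $15.00 + 107 @ $15.25 + 56 @ $15.05 = $8,247.05
Ending inventory: 177 @ $18.25 + 147 @ $17.60 + 101 @ $15.70 + 392 @ $15.10 + 151 @ $15.05 = $15,594.90
Check: goods available $23,841.95 = COGS $8,247.05 + ending $15,594.90

Ending inventory = $15,594.90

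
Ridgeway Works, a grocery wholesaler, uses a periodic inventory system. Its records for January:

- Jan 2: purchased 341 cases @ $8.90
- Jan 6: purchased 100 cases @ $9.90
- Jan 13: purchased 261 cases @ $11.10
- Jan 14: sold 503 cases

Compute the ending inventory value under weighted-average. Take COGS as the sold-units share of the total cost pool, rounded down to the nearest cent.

Ending inventory = $1,962.22

Jan 14, sell 503: 503/702 × $6,922.00 → $4,959.78
Ending inventory (cost pool remaining) = $1,962.22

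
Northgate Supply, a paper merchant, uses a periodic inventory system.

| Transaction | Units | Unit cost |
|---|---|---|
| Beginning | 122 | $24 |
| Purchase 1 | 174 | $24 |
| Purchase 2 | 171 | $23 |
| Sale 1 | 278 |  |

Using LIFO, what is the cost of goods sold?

COGS = $6,501

Sale 1 (278) [LIFO — newest first]: 171 @ $23 + 107 @ $24 = $6,501
Ending inventory: 122 @ $24 + 67 @ $24 = $4,536
Check: goods available $11,037 = COGS $6,501 + ending $4,536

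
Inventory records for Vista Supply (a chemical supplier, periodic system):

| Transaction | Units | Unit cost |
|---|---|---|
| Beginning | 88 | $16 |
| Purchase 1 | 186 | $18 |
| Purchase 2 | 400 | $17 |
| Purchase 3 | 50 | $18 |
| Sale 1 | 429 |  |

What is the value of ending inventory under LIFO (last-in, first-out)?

Sale 1 (429) [LIFO — newest first]: 50 @ $18 + 379 @ $17 = $7,343
Ending inventory: 88 @ $16 + 186 @ $18 + 21 @ $17 = $5,113

Ending inventory = $5,113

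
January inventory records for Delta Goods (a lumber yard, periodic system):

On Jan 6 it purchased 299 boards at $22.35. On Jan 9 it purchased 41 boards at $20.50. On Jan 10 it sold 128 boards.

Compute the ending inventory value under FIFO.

Jan 10, 128 sold [FIFO — oldest first]: 128 @ $22.35 = $2,860.80
Ending inventory: 171 @ $22.35 + 41 @ $20.50 = $4,662.35
Check: goods available $7,523.15 = COGS $2,860.80 + ending $4,662.35

Ending inventory = $4,662.35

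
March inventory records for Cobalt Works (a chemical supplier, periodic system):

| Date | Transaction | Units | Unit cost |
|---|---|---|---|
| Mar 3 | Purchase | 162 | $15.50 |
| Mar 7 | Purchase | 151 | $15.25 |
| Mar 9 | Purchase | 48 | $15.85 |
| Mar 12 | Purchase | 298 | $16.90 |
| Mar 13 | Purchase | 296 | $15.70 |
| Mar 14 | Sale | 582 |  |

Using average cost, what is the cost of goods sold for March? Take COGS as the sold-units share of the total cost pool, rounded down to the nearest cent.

COGS = $9,298.56

Mar 14, sell 582: 582/955 × $15,257.95 → $9,298.56
Ending inventory (cost pool remaining) = $5,959.39
Check: goods available $15,257.95 = COGS $9,298.56 + ending $5,959.39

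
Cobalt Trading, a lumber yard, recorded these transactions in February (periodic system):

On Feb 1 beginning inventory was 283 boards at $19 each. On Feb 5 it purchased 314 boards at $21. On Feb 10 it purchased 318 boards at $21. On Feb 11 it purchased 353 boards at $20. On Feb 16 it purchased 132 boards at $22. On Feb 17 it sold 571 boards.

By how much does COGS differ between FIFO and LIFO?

$345

FIFO COGS: 283 @ $19 + 288 @ $21 = $11,425
LIFO COGS: 132 @ $22 + 353 @ $20 + 86 @ $21 = $11,770
Difference = |$11,425 − $11,770| = $345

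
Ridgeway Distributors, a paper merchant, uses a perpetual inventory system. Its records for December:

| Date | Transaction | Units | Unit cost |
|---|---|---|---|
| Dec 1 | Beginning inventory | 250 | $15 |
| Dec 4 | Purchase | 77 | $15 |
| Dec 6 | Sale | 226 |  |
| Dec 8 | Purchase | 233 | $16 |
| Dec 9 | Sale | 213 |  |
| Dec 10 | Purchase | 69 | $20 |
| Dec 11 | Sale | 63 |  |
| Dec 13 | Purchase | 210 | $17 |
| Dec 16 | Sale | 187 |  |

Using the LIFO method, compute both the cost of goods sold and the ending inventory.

COGS = $11,237; ending inventory = $2,346

Dec 6, 226 sold [LIFO — newest first]: 77 @ $15 + 149 @ $15 = $3,390
Dec 9, 213 sold [LIFO — newest first]: 213 @ $16 = $3,408
Dec 11, 63 sold [LIFO — newest first]: 63 @ $20 = $1,260
Dec 16, 187 sold [LIFO — newest first]: 187 @ $17 = $3,179
Total COGS = $3,390 + $3,408 + $1,260 + $3,179 = $11,237
Ending inventory: 101 @ $15 + 20 @ $16 + 6 @ $20 + 23 @ $17 = $2,346
Check: goods available $13,583 = COGS $11,237 + ending $2,346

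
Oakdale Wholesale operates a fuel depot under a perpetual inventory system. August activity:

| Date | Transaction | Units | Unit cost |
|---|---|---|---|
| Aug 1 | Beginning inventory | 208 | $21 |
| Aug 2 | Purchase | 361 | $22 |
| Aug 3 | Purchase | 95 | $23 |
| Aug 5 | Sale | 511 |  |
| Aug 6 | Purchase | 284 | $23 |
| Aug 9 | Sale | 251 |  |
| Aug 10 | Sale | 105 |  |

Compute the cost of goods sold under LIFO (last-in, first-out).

COGS = $19,326

Aug 5, 511 sold [LIFO — newest first]: 95 @ $23 + 361 @ $22 + 55 @ $21 = $11,282
Aug 9, 251 sold [LIFO — newest first]: 251 @ $23 = $5,773
Aug 10, 105 sold [LIFO — newest first]: 33 @ $23 + 72 @ $21 = $2,271
Total COGS = $11,282 + $5,773 + $2,271 = $19,326
Ending inventory: 81 @ $21 = $1,701
Check: goods available $21,027 = COGS $19,326 + ending $1,701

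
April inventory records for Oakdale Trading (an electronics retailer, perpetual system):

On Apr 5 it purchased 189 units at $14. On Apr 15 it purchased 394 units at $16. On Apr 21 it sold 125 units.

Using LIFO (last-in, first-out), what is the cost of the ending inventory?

Apr 21, 125 sold [LIFO — newest first]: 125 @ $16 = $2,000
Ending inventory: 189 @ $14 + 269 @ $16 = $6,950

Ending inventory = $6,950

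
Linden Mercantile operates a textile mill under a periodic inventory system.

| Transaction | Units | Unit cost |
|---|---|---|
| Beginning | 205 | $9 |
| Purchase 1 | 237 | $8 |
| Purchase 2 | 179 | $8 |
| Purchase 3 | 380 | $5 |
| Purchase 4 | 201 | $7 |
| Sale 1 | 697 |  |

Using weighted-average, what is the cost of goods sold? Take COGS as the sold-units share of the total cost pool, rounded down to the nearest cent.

Sale 1, sell 697: 697/1202 × $8,480.00 → $4,917.27
Ending inventory (cost pool remaining) = $3,562.73
Check: goods available $8,480.00 = COGS $4,917.27 + ending $3,562.73

COGS = $4,917.27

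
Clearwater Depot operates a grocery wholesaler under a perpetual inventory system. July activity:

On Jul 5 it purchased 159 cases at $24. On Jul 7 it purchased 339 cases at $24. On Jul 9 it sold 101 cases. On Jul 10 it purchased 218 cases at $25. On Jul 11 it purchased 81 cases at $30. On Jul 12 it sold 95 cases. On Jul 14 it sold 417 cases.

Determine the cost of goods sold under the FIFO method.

COGS = $14,827

Jul 9, 101 sold [FIFO — oldest first]: 101 @ $24 = $2,424
Jul 12, 95 sold [FIFO — oldest first]: 58 @ $24 + 37 @ $24 = $2,280
Jul 14, 417 sold [FIFO — oldest first]: 302 @ $24 + 115 @ $25 = $10,123
Total COGS = $2,424 + $2,280 + $10,123 = $14,827
Ending inventory: 103 @ $25 + 81 @ $30 = $5,005
Check: goods available $19,832 = COGS $14,827 + ending $5,005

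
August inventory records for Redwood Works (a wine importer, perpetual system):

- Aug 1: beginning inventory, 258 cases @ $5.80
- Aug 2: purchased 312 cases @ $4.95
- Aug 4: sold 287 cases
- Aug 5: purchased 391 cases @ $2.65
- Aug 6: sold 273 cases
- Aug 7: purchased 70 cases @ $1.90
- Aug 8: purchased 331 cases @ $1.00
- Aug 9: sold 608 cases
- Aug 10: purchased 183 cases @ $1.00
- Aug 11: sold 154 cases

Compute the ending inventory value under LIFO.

Aug 4, 287 sold [LIFO — newest first]: 287 @ $4.95 = $1,420.65
Aug 6, 273 sold [LIFO — newest first]: 273 @ $2.65 = $723.45
Aug 9, 608 sold [LIFO — newest first]: 331 @ $1.00 + 70 @ $1.90 + 118 @ $2.65 + 25 @ $4.95 + 64 @ $5.80 = $1,271.65
Aug 11, 154 sold [LIFO — newest first]: 154 @ $1.00 = $154.00
Total COGS = $1,420.65 + $723.45 + $1,271.65 + $154.00 = $3,569.75
Ending inventory: 194 @ $5.80 + 29 @ $1.00 = $1,154.20

Ending inventory = $1,154.20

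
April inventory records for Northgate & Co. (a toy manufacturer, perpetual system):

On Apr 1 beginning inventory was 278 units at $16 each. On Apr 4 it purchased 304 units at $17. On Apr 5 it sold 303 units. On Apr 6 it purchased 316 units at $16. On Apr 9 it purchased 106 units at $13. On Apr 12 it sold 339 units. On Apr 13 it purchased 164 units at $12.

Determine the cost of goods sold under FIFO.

COGS = $10,576

Apr 5, 303 sold [FIFO — oldest first]: 278 @ $16 + 25 @ $17 = $4,873
Apr 12, 339 sold [FIFO — oldest first]: 279 @ $17 + 60 @ $16 = $5,703
Total COGS = $4,873 + $5,703 = $10,576
Ending inventory: 256 @ $16 + 106 @ $13 + 164 @ $12 = $7,442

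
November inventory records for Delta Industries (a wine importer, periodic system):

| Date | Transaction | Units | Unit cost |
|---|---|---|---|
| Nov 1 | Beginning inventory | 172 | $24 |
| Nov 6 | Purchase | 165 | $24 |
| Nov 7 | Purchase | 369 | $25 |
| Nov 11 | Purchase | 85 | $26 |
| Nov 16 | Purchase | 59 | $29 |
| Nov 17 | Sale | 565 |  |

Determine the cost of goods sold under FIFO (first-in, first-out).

Nov 17, 565 sold [FIFO — oldest first]: 172 @ $24 + 165 @ $24 + 228 @ $25 = $13,788
Ending inventory: 141 @ $25 + 85 @ $26 + 59 @ $29 = $7,446

COGS = $13,788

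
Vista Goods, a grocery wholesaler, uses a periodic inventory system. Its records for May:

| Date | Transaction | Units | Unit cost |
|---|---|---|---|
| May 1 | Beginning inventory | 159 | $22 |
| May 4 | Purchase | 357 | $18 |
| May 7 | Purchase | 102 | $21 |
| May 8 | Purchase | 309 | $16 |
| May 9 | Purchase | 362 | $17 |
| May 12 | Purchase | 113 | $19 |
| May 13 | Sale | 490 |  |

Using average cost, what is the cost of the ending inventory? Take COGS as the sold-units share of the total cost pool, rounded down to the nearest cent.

Ending inventory = $16,464.79

May 13, sell 490: 490/1402 × $25,311.00 → $8,846.21
Ending inventory (cost pool remaining) = $16,464.79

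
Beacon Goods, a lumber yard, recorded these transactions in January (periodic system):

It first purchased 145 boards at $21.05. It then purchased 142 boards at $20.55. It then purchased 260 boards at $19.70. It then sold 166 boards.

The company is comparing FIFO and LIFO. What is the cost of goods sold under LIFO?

COGS = $3,270.20

FIFO COGS: 145 @ $21.05 + 21 @ $20.55 = $3,483.80
LIFO COGS: 166 @ $19.70 = $3,270.20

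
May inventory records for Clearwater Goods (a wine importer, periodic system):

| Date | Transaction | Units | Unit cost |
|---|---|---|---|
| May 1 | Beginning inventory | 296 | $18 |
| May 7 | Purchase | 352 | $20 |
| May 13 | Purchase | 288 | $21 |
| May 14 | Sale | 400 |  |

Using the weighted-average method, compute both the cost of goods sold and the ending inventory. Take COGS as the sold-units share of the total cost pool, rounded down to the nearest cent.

May 14, sell 400: 400/936 × $18,416.00 → $7,870.08
Ending inventory (cost pool remaining) = $10,545.92

COGS = $7,870.08; ending inventory = $10,545.92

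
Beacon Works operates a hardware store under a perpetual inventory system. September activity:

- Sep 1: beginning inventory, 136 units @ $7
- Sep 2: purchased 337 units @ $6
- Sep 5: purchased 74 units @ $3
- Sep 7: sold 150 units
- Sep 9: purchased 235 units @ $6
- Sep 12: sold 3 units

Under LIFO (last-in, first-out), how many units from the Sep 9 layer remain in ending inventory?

Sep 7, 150 sold [LIFO — newest first]: 74 @ $3 + 76 @ $6 = $678
Sep 12, 3 sold [LIFO — newest first]: 3 @ $6 = $18
Total COGS = $678 + $18 = $696
Ending inventory: 136 @ $7 + 261 @ $6 + 232 @ $6 = $3,910

232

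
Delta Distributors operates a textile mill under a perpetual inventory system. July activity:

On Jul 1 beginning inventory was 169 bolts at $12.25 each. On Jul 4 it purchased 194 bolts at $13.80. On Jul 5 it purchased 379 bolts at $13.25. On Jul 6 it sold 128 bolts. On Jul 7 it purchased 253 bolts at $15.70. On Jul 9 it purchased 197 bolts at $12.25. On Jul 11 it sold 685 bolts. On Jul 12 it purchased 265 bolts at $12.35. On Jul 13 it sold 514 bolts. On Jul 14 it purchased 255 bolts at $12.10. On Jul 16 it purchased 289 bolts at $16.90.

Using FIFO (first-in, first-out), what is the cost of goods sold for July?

COGS = $17,821.80

Jul 6, 128 sold [FIFO — oldest first]: 128 @ $12.25 = $1,568.00
Jul 11, 685 sold [FIFO — oldest first]: 41 @ $12.25 + 194 @ $13.80 + 379 @ $13.25 + 71 @ $15.70 = $9,315.90
Jul 13, 514 sold [FIFO — oldest first]: 182 @ $15.70 + 197 @ $12.25 + 135 @ $12.35 = $6,937.90
Total COGS = $1,568.00 + $9,315.90 + $6,937.90 = $17,821.80
Ending inventory: 130 @ $12.35 + 255 @ $12.10 + 289 @ $16.90 = $9,575.10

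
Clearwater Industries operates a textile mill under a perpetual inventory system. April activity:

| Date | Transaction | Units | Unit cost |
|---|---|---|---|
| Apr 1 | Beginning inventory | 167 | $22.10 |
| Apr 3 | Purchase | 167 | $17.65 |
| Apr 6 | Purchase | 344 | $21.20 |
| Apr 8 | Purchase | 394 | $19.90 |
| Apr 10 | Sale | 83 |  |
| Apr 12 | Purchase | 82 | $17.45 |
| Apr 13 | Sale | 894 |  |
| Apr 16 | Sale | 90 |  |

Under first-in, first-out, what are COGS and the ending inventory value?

COGS = $21,672.15; ending inventory = $1,530.40

Apr 10, 83 sold [FIFO — oldest first]: 83 @ $22.10 = $1,834.30
Apr 13, 894 sold [FIFO — oldest first]: 84 @ $22.10 + 167 @ $17.65 + 344 @ $21.20 + 299 @ $19.90 = $18,046.85
Apr 16, 90 sold [FIFO — oldest first]: 90 @ $19.90 = $1,791.00
Total COGS = $1,834.30 + $18,046.85 + $1,791.00 = $21,672.15
Ending inventory: 5 @ $19.90 + 82 @ $17.45 = $1,530.40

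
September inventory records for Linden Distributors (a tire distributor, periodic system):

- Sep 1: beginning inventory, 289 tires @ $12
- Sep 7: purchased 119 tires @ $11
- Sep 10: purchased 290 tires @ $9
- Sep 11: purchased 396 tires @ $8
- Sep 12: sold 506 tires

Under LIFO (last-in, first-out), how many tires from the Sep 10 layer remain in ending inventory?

Sep 12, 506 sold [LIFO — newest first]: 396 @ $8 + 110 @ $9 = $4,158
Ending inventory: 289 @ $12 + 119 @ $11 + 180 @ $9 = $6,397

180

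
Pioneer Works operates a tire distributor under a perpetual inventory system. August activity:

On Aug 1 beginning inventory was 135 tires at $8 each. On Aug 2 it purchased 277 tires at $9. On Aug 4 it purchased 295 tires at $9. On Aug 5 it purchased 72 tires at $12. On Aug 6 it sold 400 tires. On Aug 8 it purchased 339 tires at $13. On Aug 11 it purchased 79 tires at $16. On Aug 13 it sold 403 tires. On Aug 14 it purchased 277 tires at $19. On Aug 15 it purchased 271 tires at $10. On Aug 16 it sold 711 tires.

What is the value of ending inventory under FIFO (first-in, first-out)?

Aug 6, 400 sold [FIFO — oldest first]: 135 @ $8 + 265 @ $9 = $3,465
Aug 13, 403 sold [FIFO — oldest first]: 12 @ $9 + 295 @ $9 + 72 @ $12 + 24 @ $13 = $3,939
Aug 16, 711 sold [FIFO — oldest first]: 315 @ $13 + 79 @ $16 + 277 @ $19 + 40 @ $10 = $11,022
Total COGS = $3,465 + $3,939 + $11,022 = $18,426
Ending inventory: 231 @ $10 = $2,310
Check: goods available $20,736 = COGS $18,426 + ending $2,310

Ending inventory = $2,310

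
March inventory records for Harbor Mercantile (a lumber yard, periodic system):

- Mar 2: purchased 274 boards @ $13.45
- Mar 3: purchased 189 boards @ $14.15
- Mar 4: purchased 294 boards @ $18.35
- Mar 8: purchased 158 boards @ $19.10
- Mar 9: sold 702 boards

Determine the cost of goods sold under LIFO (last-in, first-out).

Mar 9, 702 sold [LIFO — newest first]: 158 @ $19.10 + 294 @ $18.35 + 189 @ $14.15 + 61 @ $13.45 = $11,907.50
Ending inventory: 213 @ $13.45 = $2,864.85
Check: goods available $14,772.35 = COGS $11,907.50 + ending $2,864.85

COGS = $11,907.50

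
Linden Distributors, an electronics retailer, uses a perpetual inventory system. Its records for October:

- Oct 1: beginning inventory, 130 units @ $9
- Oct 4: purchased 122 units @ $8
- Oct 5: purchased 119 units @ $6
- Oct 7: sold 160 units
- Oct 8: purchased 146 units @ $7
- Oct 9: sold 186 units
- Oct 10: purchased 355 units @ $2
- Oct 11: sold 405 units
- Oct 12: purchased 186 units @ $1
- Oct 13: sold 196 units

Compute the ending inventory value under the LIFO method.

Oct 7, 160 sold [LIFO — newest first]: 119 @ $6 + 41 @ $8 = $1,042
Oct 9, 186 sold [LIFO — newest first]: 146 @ $7 + 40 @ $8 = $1,342
Oct 11, 405 sold [LIFO — newest first]: 355 @ $2 + 41 @ $8 + 9 @ $9 = $1,119
Oct 13, 196 sold [LIFO — newest first]: 186 @ $1 + 10 @ $9 = $276
Total COGS = $1,042 + $1,342 + $1,119 + $276 = $3,779
Ending inventory: 111 @ $9 = $999
Check: goods available $4,778 = COGS $3,779 + ending $999

Ending inventory = $999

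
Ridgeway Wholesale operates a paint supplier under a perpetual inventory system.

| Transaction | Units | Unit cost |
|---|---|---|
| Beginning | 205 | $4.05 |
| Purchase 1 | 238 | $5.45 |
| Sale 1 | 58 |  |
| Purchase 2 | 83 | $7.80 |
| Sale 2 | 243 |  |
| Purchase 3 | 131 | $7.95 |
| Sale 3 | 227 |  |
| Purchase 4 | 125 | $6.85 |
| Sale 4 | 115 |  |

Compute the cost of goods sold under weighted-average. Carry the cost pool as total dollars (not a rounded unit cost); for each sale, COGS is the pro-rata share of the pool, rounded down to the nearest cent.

COGS = $3,759.36

After Beginning: 205 on hand, pool $830.25 (≈ $4.0500 each)
After Purchase 1: 443 on hand, pool $2,127.35 (≈ $4.8021 each)
Sale 1, sell 58: 58/443 × $2,127.35 → $278.52
After Purchase 2: 468 on hand, pool $2,496.23 (≈ $5.3338 each)
Sale 2, sell 243: 243/468 × $2,496.23 → $1,296.11
After Purchase 3: 356 on hand, pool $2,241.57 (≈ $6.2965 each)
Sale 3, sell 227: 227/356 × $2,241.57 → $1,429.31
After Purchase 4: 254 on hand, pool $1,668.51 (≈ $6.5689 each)
Sale 4, sell 115: 115/254 × $1,668.51 → $755.42
Total COGS = $278.52 + $1,296.11 + $1,429.31 + $755.42 = $3,759.36
Ending inventory (cost pool remaining) = $913.09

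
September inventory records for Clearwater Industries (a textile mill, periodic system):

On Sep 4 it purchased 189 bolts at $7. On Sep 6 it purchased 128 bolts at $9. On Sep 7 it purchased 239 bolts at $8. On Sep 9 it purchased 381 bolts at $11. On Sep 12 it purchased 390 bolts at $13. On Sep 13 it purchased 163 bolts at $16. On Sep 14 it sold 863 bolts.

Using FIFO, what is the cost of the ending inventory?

Sep 14, 863 sold [FIFO — oldest first]: 189 @ $7 + 128 @ $9 + 239 @ $8 + 307 @ $11 = $7,764
Ending inventory: 74 @ $11 + 390 @ $13 + 163 @ $16 = $8,492

Ending inventory = $8,492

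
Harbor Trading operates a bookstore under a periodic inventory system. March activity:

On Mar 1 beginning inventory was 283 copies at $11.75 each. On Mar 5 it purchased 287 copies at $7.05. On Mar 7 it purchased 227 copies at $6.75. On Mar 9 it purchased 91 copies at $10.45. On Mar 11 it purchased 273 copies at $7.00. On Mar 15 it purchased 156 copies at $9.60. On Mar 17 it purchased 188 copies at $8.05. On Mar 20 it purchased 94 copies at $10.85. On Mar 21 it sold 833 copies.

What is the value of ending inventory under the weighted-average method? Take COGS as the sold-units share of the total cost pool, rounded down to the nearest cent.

Ending inventory = $6,598.29

Mar 21, sell 833: 833/1599 × $13,773.70 → $7,175.41
Ending inventory (cost pool remaining) = $6,598.29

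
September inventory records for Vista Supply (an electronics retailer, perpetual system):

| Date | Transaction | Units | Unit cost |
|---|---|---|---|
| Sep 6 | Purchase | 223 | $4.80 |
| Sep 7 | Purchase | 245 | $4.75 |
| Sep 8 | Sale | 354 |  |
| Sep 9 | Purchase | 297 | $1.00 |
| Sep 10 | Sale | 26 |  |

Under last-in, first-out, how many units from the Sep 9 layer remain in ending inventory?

271

Sep 8, 354 sold [LIFO — newest first]: 245 @ $4.75 + 109 @ $4.80 = $1,686.95
Sep 10, 26 sold [LIFO — newest first]: 26 @ $1.00 = $26.00
Total COGS = $1,686.95 + $26.00 = $1,712.95
Ending inventory: 114 @ $4.80 + 271 @ $1.00 = $818.20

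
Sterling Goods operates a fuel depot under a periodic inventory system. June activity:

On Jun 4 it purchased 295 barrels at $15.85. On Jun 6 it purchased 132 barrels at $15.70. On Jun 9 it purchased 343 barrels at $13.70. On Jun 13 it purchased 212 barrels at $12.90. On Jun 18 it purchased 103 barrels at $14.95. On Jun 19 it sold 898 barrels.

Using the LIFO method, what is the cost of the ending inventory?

Ending inventory = $2,963.95

Jun 19, 898 sold [LIFO — newest first]: 103 @ $14.95 + 212 @ $12.90 + 343 @ $13.70 + 132 @ $15.70 + 108 @ $15.85 = $12,757.95
Ending inventory: 187 @ $15.85 = $2,963.95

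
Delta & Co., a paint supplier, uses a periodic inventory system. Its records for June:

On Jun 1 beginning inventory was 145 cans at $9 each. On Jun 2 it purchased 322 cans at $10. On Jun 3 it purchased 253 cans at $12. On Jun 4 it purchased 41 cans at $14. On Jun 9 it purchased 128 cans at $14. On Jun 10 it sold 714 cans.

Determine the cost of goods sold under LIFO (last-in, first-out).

COGS = $8,322

Jun 10, 714 sold [LIFO — newest first]: 128 @ $14 + 41 @ $14 + 253 @ $12 + 292 @ $10 = $8,322
Ending inventory: 145 @ $9 + 30 @ $10 = $1,605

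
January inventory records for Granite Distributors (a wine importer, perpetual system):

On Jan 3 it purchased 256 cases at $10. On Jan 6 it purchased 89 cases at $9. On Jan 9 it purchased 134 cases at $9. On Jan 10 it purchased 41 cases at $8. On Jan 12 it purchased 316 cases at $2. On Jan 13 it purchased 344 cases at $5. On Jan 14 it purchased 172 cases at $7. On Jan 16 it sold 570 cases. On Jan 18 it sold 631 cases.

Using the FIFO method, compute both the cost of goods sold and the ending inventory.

Jan 16, 570 sold [FIFO — oldest first]: 256 @ $10 + 89 @ $9 + 134 @ $9 + 41 @ $8 + 50 @ $2 = $4,995
Jan 18, 631 sold [FIFO — oldest first]: 266 @ $2 + 344 @ $5 + 21 @ $7 = $2,399
Total COGS = $4,995 + $2,399 = $7,394
Ending inventory: 151 @ $7 = $1,057

COGS = $7,394; ending inventory = $1,057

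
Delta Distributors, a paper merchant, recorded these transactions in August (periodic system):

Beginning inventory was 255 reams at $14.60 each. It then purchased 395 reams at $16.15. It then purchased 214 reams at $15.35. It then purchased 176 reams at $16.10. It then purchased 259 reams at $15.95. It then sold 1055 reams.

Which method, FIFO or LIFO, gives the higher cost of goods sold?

FIFO COGS: 255 @ $14.60 + 395 @ $16.15 + 214 @ $15.35 + 176 @ $16.10 + 15 @ $15.95 = $16,460.00
LIFO COGS: 259 @ $15.95 + 176 @ $16.10 + 214 @ $15.35 + 395 @ $16.15 + 11 @ $14.60 = $16,789.40

LIFO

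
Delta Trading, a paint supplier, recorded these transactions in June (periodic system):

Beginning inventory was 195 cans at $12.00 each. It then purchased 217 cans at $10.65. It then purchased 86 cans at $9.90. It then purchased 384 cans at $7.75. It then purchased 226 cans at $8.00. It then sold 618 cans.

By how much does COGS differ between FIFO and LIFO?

$1,569.25

FIFO COGS: 195 @ $12.00 + 217 @ $10.65 + 86 @ $9.90 + 120 @ $7.75 = $6,432.45
LIFO COGS: 226 @ $8.00 + 384 @ $7.75 + 8 @ $9.90 = $4,863.20
Difference = |$6,432.45 − $4,863.20| = $1,569.25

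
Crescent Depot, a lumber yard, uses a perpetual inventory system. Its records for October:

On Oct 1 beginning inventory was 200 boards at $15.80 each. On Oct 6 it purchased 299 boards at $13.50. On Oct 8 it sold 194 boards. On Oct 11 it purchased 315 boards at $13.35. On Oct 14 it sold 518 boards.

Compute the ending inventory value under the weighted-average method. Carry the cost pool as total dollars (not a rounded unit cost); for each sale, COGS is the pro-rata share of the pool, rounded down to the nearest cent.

Ending inventory = $1,415.49

After Oct 1: 200 on hand, pool $3,160.00 (≈ $15.8000 each)
After Oct 6: 499 on hand, pool $7,196.50 (≈ $14.4218 each)
Oct 8, sell 194: 194/499 × $7,196.50 → $2,797.83
After Oct 11: 620 on hand, pool $8,603.92 (≈ $13.8773 each)
Oct 14, sell 518: 518/620 × $8,603.92 → $7,188.43
Total COGS = $2,797.83 + $7,188.43 = $9,986.26
Ending inventory (cost pool remaining) = $1,415.49
Check: goods available $11,401.75 = COGS $9,986.26 + ending $1,415.49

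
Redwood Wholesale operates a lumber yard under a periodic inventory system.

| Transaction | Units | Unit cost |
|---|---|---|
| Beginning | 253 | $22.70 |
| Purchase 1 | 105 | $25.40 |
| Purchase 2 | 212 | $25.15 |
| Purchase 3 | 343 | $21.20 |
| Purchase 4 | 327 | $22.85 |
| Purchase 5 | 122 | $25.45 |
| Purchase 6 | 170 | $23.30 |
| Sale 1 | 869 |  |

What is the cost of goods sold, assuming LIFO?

COGS = $19,837.85

Sale 1 (869) [LIFO — newest first]: 170 @ $23.30 + 122 @ $25.45 + 327 @ $22.85 + 250 @ $21.20 = $19,837.85
Ending inventory: 253 @ $22.70 + 105 @ $25.40 + 212 @ $25.15 + 93 @ $21.20 = $15,713.50
Check: goods available $35,551.35 = COGS $19,837.85 + ending $15,713.50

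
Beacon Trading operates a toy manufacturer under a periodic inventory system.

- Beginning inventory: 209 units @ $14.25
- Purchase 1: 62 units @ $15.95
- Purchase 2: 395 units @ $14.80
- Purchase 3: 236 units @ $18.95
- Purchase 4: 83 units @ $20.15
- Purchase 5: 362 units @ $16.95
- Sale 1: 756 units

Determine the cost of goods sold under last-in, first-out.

Sale 1 (756) [LIFO — newest first]: 362 @ $16.95 + 83 @ $20.15 + 236 @ $18.95 + 75 @ $14.80 = $13,390.55
Ending inventory: 209 @ $14.25 + 62 @ $15.95 + 320 @ $14.80 = $8,703.15

COGS = $13,390.55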